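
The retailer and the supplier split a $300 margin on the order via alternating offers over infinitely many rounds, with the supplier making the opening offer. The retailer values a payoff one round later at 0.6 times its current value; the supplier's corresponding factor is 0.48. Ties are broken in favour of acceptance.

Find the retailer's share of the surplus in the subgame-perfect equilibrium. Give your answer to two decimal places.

In a stationary SPE each proposer offers the other exactly their discounted continuation value.
If the supplier keeps x when proposing and the retailer keeps y when proposing, then x = 300 − 0.6y and y = 300 − 0.48x.
Solving: x = 300(1 − 0.6) / (1 − 0.48·0.6) = 120 / 0.712 ≈ 168.5393.
The retailer gets 300 − 168.5393 ≈ 131.4607.

131.46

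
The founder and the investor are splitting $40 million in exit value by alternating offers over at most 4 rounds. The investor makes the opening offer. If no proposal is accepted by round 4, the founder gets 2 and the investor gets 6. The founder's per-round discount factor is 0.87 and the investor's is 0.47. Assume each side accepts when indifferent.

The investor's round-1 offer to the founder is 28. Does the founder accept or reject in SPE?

Reject

Round 4 (the founder proposes): the investor gets 6 if talks fail, so the founder offers 6 and keeps 34.
Round 3 (the investor proposes): the founder can get 34 next round, worth 0.87 × 34 = 29.58 now; the investor offers that and keeps 10.42.
Round 2 (the founder proposes): the investor can get 10.42 next round, worth 0.47 × 10.42 = 4.8974 now, so the founder offers 4.8974, keeping 35.1026.
So by rejecting in round 1, the founder gets 35.1026 next round, worth 0.87 × 35.1026 = 30.539262 now.
Offer 28 < 30.539262, so the founder rejects.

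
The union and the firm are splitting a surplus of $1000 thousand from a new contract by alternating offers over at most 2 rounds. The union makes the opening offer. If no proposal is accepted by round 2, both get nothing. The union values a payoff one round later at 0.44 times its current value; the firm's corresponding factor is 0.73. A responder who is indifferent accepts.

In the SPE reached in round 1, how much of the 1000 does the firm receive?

Round 2 (the firm proposes): the union will accept anything ≥ 0, so the firm offers 0 and keeps 1000.
Round 1 (the union proposes): the firm can get 1000 next round, worth 0.73 × 1000 = 730 now. The union offers 730 and keeps 1000 − 730 = 270.

730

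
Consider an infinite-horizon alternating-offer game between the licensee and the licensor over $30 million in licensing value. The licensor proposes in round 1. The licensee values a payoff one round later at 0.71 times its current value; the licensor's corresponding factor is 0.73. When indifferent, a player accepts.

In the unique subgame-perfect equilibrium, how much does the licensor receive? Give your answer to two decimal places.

18.06

When the licensor proposes, the licensee accepts any offer worth at least 0.71 times what the licensee would get by proposing next round; and vice versa.
This gives x = 30 − 0.71y and y = 30 − 0.73x, where x and y are each side's share when it proposes.
Hence (1 − 0.71·0.73)x = 30(1 − 0.71), i.e. 0.4817·x = 8.7.
x ≈ 18.0610; the licensee's share is 30 − x ≈ 11.9390.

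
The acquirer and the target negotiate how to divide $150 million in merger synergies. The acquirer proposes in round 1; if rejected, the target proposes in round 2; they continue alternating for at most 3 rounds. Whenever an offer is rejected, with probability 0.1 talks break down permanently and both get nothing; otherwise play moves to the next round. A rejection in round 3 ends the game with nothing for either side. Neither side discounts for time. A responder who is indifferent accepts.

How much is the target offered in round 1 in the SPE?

13.5

Round 3 (the acquirer proposes): rejection yields 0 for the target; the acquirer offers 0 and keeps 150.
Round 2 (the target proposes): rejecting gives the acquirer an expected 0.9 × 150 = 135. The target offers 135 and keeps 150 − 135 = 15.
Round 1 (the acquirer proposes): rejecting gives the target an expected 0.9 × 15 = 13.5; the acquirer offers that and keeps 136.5.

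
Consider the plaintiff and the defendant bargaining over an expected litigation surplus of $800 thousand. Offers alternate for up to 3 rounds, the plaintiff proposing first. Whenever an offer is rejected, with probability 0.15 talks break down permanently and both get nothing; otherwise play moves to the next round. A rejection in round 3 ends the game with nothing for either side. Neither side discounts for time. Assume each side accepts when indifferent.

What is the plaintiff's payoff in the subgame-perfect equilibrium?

698

Round 3 (the plaintiff proposes): rejection yields 0 for the defendant; the plaintiff offers 0 and keeps 800.
Round 2 (the defendant proposes): rejecting gives the plaintiff an expected 0.85 × 800 = 680, so the defendant offers 680, keeping 120.
Round 1 (the plaintiff proposes): rejecting gives the defendant an expected 0.85 × 120 = 102, so the plaintiff offers 102, keeping 698.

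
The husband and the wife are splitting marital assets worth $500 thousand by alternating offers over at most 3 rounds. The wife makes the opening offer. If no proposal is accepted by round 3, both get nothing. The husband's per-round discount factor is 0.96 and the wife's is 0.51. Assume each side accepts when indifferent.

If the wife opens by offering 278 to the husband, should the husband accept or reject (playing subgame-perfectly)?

Accept

Round 3 (the wife proposes): rejection yields 0 for the husband; the wife offers 0 and keeps 500.
Round 2 (the husband proposes): the wife can get 500 next round, worth 0.51 × 500 = 255 now, so the husband offers 255, keeping 245.
So by rejecting in round 1, the husband gets 245 next round, worth 0.96 × 245 = 235.2 now.
Offer 278 ≥ 235.2, so the husband accepts.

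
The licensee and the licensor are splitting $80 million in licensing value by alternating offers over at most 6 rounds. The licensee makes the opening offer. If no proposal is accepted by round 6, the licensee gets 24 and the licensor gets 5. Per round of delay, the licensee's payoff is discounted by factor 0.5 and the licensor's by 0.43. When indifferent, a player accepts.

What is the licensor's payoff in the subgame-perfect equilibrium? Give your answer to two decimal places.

Round 6 (the licensor proposes): the licensee gets 24 if talks fail, so the licensor offers 24 and keeps 56.
Round 5 (the licensee proposes): the licensor can get 56 next round, worth 0.43 × 56 = 24.08 now. The licensee offers 24.08 and keeps 80 − 24.08 = 55.92.
Round 4 (the licensor proposes): the licensee can get 55.92 next round, worth 0.5 × 55.92 = 27.96 now. The licensor offers 27.96 and keeps 80 − 27.96 = 52.04.
Round 3 (the licensee proposes): the licensor can get 52.04 next round, worth 0.43 × 52.04 = 22.3772 now; the licensee offers that and keeps 57.6228.
Round 2 (the licensor proposes): the licensee can get 57.6228 next round, worth 0.5 × 57.6228 = 28.8114 now, so the licensor offers 28.8114, keeping 51.1886.
Round 1 (the licensee proposes): the licensor can get 51.1886 next round, worth 0.43 × 51.1886 = 22.011098 now; the licensee offers that and keeps 57.988902.

22.01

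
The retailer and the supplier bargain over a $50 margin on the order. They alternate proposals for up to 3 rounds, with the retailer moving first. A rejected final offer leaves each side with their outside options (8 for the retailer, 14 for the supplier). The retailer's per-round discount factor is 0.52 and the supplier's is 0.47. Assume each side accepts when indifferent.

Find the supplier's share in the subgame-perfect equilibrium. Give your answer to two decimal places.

Round 3 (the retailer proposes): the supplier gets 14 if talks fail, so the retailer offers 14 and keeps 36.
Round 2 (the supplier proposes): the retailer can get 36 next round, worth 0.52 × 36 = 18.72 now, so the supplier offers 18.72, keeping 31.28.
Round 1 (the retailer proposes): the supplier can get 31.28 next round, worth 0.47 × 31.28 = 14.7016 now; the retailer offers that and keeps 35.2984.

14.70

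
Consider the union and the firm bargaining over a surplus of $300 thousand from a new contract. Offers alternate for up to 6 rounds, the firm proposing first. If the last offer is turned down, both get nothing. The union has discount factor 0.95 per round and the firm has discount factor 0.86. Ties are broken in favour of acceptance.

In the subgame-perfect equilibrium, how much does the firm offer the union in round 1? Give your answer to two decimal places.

262.73

Round 6 (the union proposes): rejection yields 0 for the firm; the union offers 0 and keeps 300.
Round 5 (the firm proposes): the union can get 300 next round, worth 0.95 × 300 = 285 now, so the firm offers 285, keeping 15.
Round 4 (the union proposes): the firm can get 15 next round, worth 0.86 × 15 = 12.9 now. The union offers 12.9 and keeps 300 − 12.9 = 287.1.
Round 3 (the firm proposes): the union can get 287.1 next round, worth 0.95 × 287.1 = 272.745 now, so the firm offers 272.745, keeping 27.255.
Round 2 (the union proposes): the firm can get 27.255 next round, worth 0.86 × 27.255 = 23.4393 now. The union offers 23.4393 and keeps 300 − 23.4393 = 276.5607.
Round 1 (the firm proposes): the union can get 276.5607 next round, worth 0.95 × 276.5607 = 262.732665 now; the firm offers that and keeps 37.267335.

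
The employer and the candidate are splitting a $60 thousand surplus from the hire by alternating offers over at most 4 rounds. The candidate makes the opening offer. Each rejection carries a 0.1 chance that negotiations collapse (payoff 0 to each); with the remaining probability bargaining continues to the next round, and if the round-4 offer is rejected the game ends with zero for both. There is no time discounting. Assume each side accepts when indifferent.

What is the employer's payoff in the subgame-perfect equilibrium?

49.14

Round 4 (the employer proposes): rejection yields 0 for the candidate; the employer offers 0 and keeps 60.
Round 3 (the candidate proposes): rejecting gives the employer an expected 0.9 × 60 = 54; the candidate offers that and keeps 6.
Round 2 (the employer proposes): rejecting gives the candidate an expected 0.9 × 6 = 5.4, so the employer offers 5.4, keeping 54.6.
Round 1 (the candidate proposes): rejecting gives the employer an expected 0.9 × 54.6 = 49.14. The candidate offers 49.14 and keeps 60 − 49.14 = 10.86.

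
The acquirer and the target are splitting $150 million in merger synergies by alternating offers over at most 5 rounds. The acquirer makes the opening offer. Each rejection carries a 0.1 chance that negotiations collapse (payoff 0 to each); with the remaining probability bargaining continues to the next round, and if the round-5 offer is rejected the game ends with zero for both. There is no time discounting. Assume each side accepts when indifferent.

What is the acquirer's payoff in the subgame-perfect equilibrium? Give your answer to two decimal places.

125.57

Round 5 (the acquirer proposes): rejection yields 0 for the target; the acquirer offers 0 and keeps 150.
Round 4 (the target proposes): rejecting gives the acquirer an expected 0.9 × 150 = 135. The target offers 135 and keeps 150 − 135 = 15.
Round 3 (the acquirer proposes): rejecting gives the target an expected 0.9 × 15 = 13.5, so the acquirer offers 13.5, keeping 136.5.
Round 2 (the target proposes): rejecting gives the acquirer an expected 0.9 × 136.5 = 122.85. The target offers 122.85 and keeps 150 − 122.85 = 27.15.
Round 1 (the acquirer proposes): rejecting gives the target an expected 0.9 × 27.15 = 24.435. The acquirer offers 24.435 and keeps 150 − 24.435 = 125.565.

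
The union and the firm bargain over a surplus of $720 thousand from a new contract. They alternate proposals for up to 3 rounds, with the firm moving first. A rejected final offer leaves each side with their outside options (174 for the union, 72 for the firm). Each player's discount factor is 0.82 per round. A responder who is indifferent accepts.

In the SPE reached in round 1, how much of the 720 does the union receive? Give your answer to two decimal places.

223.27

Round 3 (the firm proposes): the union gets 174 if talks fail, so the firm offers 174 and keeps 546.
Round 2 (the union proposes): the firm can get 546 next round, worth 0.82 × 546 = 447.72 now, so the union offers 447.72, keeping 272.28.
Round 1 (the firm proposes): the union can get 272.28 next round, worth 0.82 × 272.28 = 223.2696 now. The firm offers 223.2696 and keeps 720 − 223.2696 = 496.7304.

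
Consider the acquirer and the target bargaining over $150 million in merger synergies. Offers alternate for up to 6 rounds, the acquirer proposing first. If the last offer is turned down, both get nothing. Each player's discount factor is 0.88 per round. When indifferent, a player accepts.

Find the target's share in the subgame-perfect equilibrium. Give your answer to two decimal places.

107.27

Round 6 (the target proposes): rejection yields 0 for the acquirer; the target offers 0 and keeps 150.
Round 5 (the acquirer proposes): the target can get 150 next round, worth 0.88 × 150 = 132 now, so the acquirer offers 132, keeping 18.
Round 4 (the target proposes): the acquirer can get 18 next round, worth 0.88 × 18 = 15.84 now. The target offers 15.84 and keeps 150 − 15.84 = 134.16.
Round 3 (the acquirer proposes): the target can get 134.16 next round, worth 0.88 × 134.16 = 118.0608 now; the acquirer offers that and keeps 31.9392.
Round 2 (the target proposes): the acquirer can get 31.9392 next round, worth 0.88 × 31.9392 = 28.106496 now. The target offers 28.106496 and keeps 150 − 28.106496 = 121.893504.
Round 1 (the acquirer proposes): the target can get 121.893504 next round, worth 0.88 × 121.893504 = 107.26628352 now. The acquirer offers 107.26628352 and keeps 150 − 107.26628352 = 42.73371648.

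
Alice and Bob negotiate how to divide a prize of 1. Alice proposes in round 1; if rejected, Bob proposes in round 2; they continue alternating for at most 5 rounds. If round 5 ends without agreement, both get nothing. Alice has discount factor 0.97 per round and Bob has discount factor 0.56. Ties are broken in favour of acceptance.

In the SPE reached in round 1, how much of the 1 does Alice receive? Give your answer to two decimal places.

Solve by backward induction from round 5.
Round 5 (Alice proposes): Bob will accept anything ≥ 0, so Alice offers 0 and keeps 1.
Round 4 (Bob proposes): Alice can get 1 next round, worth 0.97 × 1 = 0.97 now, so Bob offers 0.97, keeping 0.03.
Round 3 (Alice proposes): Bob can get 0.03 next round, worth 0.56 × 0.03 = 0.0168 now. Alice offers 0.0168 and keeps 1 − 0.0168 = 0.9832.
Round 2 (Bob proposes): Alice can get 0.9832 next round, worth 0.97 × 0.9832 = 0.953704 now; Bob offers that and keeps 0.046296.
Round 1 (Alice proposes): Bob can get 0.046296 next round, worth 0.56 × 0.046296 = 0.02592576 now, so Alice offers 0.02592576, keeping 0.97407424.

0.97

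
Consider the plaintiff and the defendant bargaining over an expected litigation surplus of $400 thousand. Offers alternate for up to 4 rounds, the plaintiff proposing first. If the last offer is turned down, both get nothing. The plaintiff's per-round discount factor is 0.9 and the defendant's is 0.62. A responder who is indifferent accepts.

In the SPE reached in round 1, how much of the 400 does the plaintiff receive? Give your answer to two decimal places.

Round 4 (the defendant proposes): the plaintiff will accept anything ≥ 0, so the defendant offers 0 and keeps 400.
Round 3 (the plaintiff proposes): the defendant can get 400 next round, worth 0.62 × 400 = 248 now. The plaintiff offers 248 and keeps 400 − 248 = 152.
Round 2 (the defendant proposes): the plaintiff can get 152 next round, worth 0.9 × 152 = 136.8 now. The defendant offers 136.8 and keeps 400 − 136.8 = 263.2.
Round 1 (the plaintiff proposes): the defendant can get 263.2 next round, worth 0.62 × 263.2 = 163.184 now, so the plaintiff offers 163.184, keeping 236.816.

236.82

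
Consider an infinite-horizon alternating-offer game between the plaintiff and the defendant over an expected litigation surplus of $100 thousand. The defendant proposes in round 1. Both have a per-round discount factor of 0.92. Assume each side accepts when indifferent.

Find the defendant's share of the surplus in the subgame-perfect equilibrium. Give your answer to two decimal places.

When the defendant proposes, the plaintiff accepts any offer worth at least 0.92 times what the plaintiff would get by proposing next round; and vice versa.
This gives x = 100 − 0.92y and y = 100 − 0.92x, where x and y are each side's share when it proposes.
Hence (1 − 0.92·0.92)x = 100(1 − 0.92), i.e. 0.1536·x = 8.
x ≈ 52.0833; the plaintiff's share is 100 − x ≈ 47.9167.

52.08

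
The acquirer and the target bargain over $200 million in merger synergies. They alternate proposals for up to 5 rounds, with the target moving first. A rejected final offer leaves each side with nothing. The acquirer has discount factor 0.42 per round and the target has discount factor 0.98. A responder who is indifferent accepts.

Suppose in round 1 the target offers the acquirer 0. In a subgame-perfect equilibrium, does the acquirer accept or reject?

Round 5 (the target proposes): the acquirer will accept anything ≥ 0, so the target offers 0 and keeps 200.
Round 4 (the acquirer proposes): the target can get 200 next round, worth 0.98 × 200 = 196 now. The acquirer offers 196 and keeps 200 − 196 = 4.
Round 3 (the target proposes): the acquirer can get 4 next round, worth 0.42 × 4 = 1.68 now; the target offers that and keeps 198.32.
Round 2 (the acquirer proposes): the target can get 198.32 next round, worth 0.98 × 198.32 = 194.3536 now. The acquirer offers 194.3536 and keeps 200 − 194.3536 = 5.6464.
So by rejecting in round 1, the acquirer gets 5.6464 next round, worth 0.42 × 5.6464 = 2.371488 now.
Offer 0 < 2.371488, so the acquirer rejects.

Reject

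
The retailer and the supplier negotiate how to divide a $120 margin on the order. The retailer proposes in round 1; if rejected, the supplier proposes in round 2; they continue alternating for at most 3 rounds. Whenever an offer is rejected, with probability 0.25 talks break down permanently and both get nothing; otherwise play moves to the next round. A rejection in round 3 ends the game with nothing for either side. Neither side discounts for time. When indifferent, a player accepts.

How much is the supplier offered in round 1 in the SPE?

By backward induction:
Round 3 (the retailer proposes): the supplier will accept anything ≥ 0, so the retailer offers 0 and keeps 120.
Round 2 (the supplier proposes): rejecting gives the retailer an expected 0.75 × 120 = 90, so the supplier offers 90, keeping 30.
Round 1 (the retailer proposes): rejecting gives the supplier an expected 0.75 × 30 = 22.5, so the retailer offers 22.5, keeping 97.5.

22.5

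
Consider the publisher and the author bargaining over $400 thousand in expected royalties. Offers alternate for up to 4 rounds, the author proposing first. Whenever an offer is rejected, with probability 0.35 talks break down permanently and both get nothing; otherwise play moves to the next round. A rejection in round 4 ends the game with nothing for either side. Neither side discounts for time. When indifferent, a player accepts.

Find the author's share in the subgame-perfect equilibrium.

199.15

By backward induction:
Round 4 (the publisher proposes): the author will accept anything ≥ 0, so the publisher offers 0 and keeps 400.
Round 3 (the author proposes): rejecting gives the publisher an expected 0.65 × 400 = 260, so the author offers 260, keeping 140.
Round 2 (the publisher proposes): rejecting gives the author an expected 0.65 × 140 = 91, so the publisher offers 91, keeping 309.
Round 1 (the author proposes): rejecting gives the publisher an expected 0.65 × 309 = 200.85, so the author offers 200.85, keeping 199.15.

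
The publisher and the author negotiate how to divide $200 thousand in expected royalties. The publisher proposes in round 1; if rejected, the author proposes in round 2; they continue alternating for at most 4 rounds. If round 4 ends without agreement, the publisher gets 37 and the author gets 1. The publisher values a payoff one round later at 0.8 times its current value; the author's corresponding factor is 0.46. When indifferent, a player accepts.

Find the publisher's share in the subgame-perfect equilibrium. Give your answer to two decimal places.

Round 4 (the author proposes): the publisher gets 37 if talks fail, so the author offers 37 and keeps 163.
Round 3 (the publisher proposes): the author can get 163 next round, worth 0.46 × 163 = 74.98 now; the publisher offers that and keeps 125.02.
Round 2 (the author proposes): the publisher can get 125.02 next round, worth 0.8 × 125.02 = 100.016 now; the author offers that and keeps 99.984.
Round 1 (the publisher proposes): the author can get 99.984 next round, worth 0.46 × 99.984 = 45.99264 now. The publisher offers 45.99264 and keeps 200 − 45.99264 = 154.00736.

154.01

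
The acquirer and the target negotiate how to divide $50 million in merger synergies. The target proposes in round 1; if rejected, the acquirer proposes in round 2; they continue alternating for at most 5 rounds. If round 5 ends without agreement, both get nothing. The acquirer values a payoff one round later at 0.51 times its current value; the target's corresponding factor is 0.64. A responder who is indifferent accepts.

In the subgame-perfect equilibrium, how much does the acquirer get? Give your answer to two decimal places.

Round 5 (the target proposes): rejection yields 0 for the acquirer; the target offers 0 and keeps 50.
Round 4 (the acquirer proposes): the target can get 50 next round, worth 0.64 × 50 = 32 now. The acquirer offers 32 and keeps 50 − 32 = 18.
Round 3 (the target proposes): the acquirer can get 18 next round, worth 0.51 × 18 = 9.18 now, so the target offers 9.18, keeping 40.82.
Round 2 (the acquirer proposes): the target can get 40.82 next round, worth 0.64 × 40.82 = 26.1248 now. The acquirer offers 26.1248 and keeps 50 − 26.1248 = 23.8752.
Round 1 (the target proposes): the acquirer can get 23.8752 next round, worth 0.51 × 23.8752 = 12.176352 now, so the target offers 12.176352, keeping 37.823648.

12.18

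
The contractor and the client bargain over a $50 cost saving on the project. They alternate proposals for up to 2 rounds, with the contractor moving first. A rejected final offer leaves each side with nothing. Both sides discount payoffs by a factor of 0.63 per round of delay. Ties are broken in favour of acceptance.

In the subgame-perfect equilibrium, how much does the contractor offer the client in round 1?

Round 2 (the client proposes): the contractor will accept anything ≥ 0, so the client offers 0 and keeps 50.
Round 1 (the contractor proposes): the client can get 50 next round, worth 0.63 × 50 = 31.5 now; the contractor offers that and keeps 18.5.

31.5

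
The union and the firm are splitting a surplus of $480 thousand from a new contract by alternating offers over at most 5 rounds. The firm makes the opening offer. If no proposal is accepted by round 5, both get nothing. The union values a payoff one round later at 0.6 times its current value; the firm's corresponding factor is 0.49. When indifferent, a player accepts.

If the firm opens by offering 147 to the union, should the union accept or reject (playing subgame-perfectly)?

Reject

Round 5 (the firm proposes): rejection yields 0 for the union; the firm offers 0 and keeps 480.
Round 4 (the union proposes): the firm can get 480 next round, worth 0.49 × 480 = 235.2 now; the union offers that and keeps 244.8.
Round 3 (the firm proposes): the union can get 244.8 next round, worth 0.6 × 244.8 = 146.88 now, so the firm offers 146.88, keeping 333.12.
Round 2 (the union proposes): the firm can get 333.12 next round, worth 0.49 × 333.12 = 163.2288 now; the union offers that and keeps 316.7712.
So by rejecting in round 1, the union gets 316.7712 next round, worth 0.6 × 316.7712 = 190.06272 now.
Offer 147 < 190.06272, so the union rejects.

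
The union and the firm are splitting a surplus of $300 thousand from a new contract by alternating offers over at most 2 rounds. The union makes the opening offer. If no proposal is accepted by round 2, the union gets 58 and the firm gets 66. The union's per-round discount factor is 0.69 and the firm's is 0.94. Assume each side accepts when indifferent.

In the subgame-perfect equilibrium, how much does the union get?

72.52

Round 2 (the firm proposes): the union gets 58 if talks fail, so the firm offers 58 and keeps 242.
Round 1 (the union proposes): the firm can get 242 next round, worth 0.94 × 242 = 227.48 now, so the union offers 227.48, keeping 72.52.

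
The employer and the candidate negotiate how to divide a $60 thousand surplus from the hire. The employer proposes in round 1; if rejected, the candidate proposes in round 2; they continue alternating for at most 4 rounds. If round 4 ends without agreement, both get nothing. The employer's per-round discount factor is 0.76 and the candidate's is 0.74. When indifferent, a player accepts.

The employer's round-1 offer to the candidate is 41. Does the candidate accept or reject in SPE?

Round 4 (the candidate proposes): rejection yields 0 for the employer; the candidate offers 0 and keeps 60.
Round 3 (the employer proposes): the candidate can get 60 next round, worth 0.74 × 60 = 44.4 now, so the employer offers 44.4, keeping 15.6.
Round 2 (the candidate proposes): the employer can get 15.6 next round, worth 0.76 × 15.6 = 11.856 now, so the candidate offers 11.856, keeping 48.144.
So by rejecting in round 1, the candidate gets 48.144 next round, worth 0.74 × 48.144 = 35.62656 now.
Offer 41 ≥ 35.62656, so the candidate accepts.

Accept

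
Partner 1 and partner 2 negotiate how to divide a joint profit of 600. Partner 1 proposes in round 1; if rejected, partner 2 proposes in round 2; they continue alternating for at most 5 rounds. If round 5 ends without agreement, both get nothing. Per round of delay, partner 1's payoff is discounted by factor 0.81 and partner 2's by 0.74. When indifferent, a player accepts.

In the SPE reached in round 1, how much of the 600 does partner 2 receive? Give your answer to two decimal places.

134.93

Round 5 (partner 1 proposes): rejection yields 0 for partner 2; partner 1 offers 0 and keeps 600.
Round 4 (partner 2 proposes): partner 1 can get 600 next round, worth 0.81 × 600 = 486 now; partner 2 offers that and keeps 114.
Round 3 (partner 1 proposes): partner 2 can get 114 next round, worth 0.74 × 114 = 84.36 now; partner 1 offers that and keeps 515.64.
Round 2 (partner 2 proposes): partner 1 can get 515.64 next round, worth 0.81 × 515.64 = 417.6684 now; partner 2 offers that and keeps 182.3316.
Round 1 (partner 1 proposes): partner 2 can get 182.3316 next round, worth 0.74 × 182.3316 = 134.925384 now, so partner 1 offers 134.925384, keeping 465.074616.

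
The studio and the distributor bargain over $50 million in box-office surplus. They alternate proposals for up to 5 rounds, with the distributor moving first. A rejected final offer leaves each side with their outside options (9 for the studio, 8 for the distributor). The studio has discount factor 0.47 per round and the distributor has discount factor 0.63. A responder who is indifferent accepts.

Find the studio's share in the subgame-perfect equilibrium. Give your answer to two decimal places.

Round 5 (the distributor proposes): the studio gets 9 if talks fail, so the distributor offers 9 and keeps 41.
Round 4 (the studio proposes): the distributor can get 41 next round, worth 0.63 × 41 = 25.83 now. The studio offers 25.83 and keeps 50 − 25.83 = 24.17.
Round 3 (the distributor proposes): the studio can get 24.17 next round, worth 0.47 × 24.17 = 11.3599 now. The distributor offers 11.3599 and keeps 50 − 11.3599 = 38.6401.
Round 2 (the studio proposes): the distributor can get 38.6401 next round, worth 0.63 × 38.6401 = 24.343263 now; the studio offers that and keeps 25.656737.
Round 1 (the distributor proposes): the studio can get 25.656737 next round, worth 0.47 × 25.656737 = 12.05866639 now, so the distributor offers 12.05866639, keeping 37.94133361.

12.06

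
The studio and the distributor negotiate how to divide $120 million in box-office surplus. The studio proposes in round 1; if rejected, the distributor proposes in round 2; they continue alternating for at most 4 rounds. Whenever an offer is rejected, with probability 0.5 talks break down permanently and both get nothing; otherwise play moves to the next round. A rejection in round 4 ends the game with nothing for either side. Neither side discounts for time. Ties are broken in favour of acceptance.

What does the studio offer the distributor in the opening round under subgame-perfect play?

45

Round 4 (the distributor proposes): rejection yields 0 for the studio; the distributor offers 0 and keeps 120.
Round 3 (the studio proposes): rejecting gives the distributor an expected 0.5 × 120 = 60. The studio offers 60 and keeps 120 − 60 = 60.
Round 2 (the distributor proposes): rejecting gives the studio an expected 0.5 × 60 = 30, so the distributor offers 30, keeping 90.
Round 1 (the studio proposes): rejecting gives the distributor an expected 0.5 × 90 = 45; the studio offers that and keeps 75.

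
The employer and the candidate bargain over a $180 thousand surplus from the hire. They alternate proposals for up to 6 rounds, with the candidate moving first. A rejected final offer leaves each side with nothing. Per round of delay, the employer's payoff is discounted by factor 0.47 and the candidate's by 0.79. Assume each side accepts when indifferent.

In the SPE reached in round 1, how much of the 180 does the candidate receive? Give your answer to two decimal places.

Work backward from the last round.
Round 6 (the employer proposes): the candidate will accept anything ≥ 0, so the employer offers 0 and keeps 180.
Round 5 (the candidate proposes): the employer can get 180 next round, worth 0.47 × 180 = 84.6 now, so the candidate offers 84.6, keeping 95.4.
Round 4 (the employer proposes): the candidate can get 95.4 next round, worth 0.79 × 95.4 = 75.366 now, so the employer offers 75.366, keeping 104.634.
Round 3 (the candidate proposes): the employer can get 104.634 next round, worth 0.47 × 104.634 = 49.17798 now; the candidate offers that and keeps 130.82202.
Round 2 (the employer proposes): the candidate can get 130.82202 next round, worth 0.79 × 130.82202 = 103.3493958 now; the employer offers that and keeps 76.6506042.
Round 1 (the candidate proposes): the employer can get 76.6506042 next round, worth 0.47 × 76.6506042 = 36.025783974 now. The candidate offers 36.025783974 and keeps 180 − 36.025783974 = 143.974216026.

143.97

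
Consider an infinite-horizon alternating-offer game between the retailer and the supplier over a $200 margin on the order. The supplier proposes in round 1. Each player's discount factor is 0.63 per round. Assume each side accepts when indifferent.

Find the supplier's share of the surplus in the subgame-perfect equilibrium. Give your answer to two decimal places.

In a stationary SPE each proposer offers the other exactly their discounted continuation value.
If the supplier keeps x when proposing and the retailer keeps y when proposing, then x = 200 − 0.63y and y = 200 − 0.63x.
Solving: x = 200(1 − 0.63) / (1 − 0.63·0.63) = 74 / 0.6031 ≈ 122.6994.
The retailer gets 200 − 122.6994 ≈ 77.3006.

122.70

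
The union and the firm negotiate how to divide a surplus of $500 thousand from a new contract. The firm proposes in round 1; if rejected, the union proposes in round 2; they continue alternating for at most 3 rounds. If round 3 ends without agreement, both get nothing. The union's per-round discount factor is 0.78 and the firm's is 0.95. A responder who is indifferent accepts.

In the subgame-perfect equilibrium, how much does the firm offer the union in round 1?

Round 3 (the firm proposes): rejection yields 0 for the union; the firm offers 0 and keeps 500.
Round 2 (the union proposes): the firm can get 500 next round, worth 0.95 × 500 = 475 now, so the union offers 475, keeping 25.
Round 1 (the firm proposes): the union can get 25 next round, worth 0.78 × 25 = 19.5 now, so the firm offers 19.5, keeping 480.5.

19.5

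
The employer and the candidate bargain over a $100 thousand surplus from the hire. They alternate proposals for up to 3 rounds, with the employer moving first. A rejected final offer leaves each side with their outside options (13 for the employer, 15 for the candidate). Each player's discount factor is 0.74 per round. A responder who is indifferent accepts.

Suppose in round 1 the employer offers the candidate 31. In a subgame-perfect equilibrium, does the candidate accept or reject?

Round 3 (the employer proposes): the candidate gets 15 if talks fail, so the employer offers 15 and keeps 85.
Round 2 (the candidate proposes): the employer can get 85 next round, worth 0.74 × 85 = 62.9 now, so the candidate offers 62.9, keeping 37.1.
So by rejecting in round 1, the candidate gets 37.1 next round, worth 0.74 × 37.1 = 27.454 now.
Offer 31 ≥ 27.454, so the candidate accepts.

Accept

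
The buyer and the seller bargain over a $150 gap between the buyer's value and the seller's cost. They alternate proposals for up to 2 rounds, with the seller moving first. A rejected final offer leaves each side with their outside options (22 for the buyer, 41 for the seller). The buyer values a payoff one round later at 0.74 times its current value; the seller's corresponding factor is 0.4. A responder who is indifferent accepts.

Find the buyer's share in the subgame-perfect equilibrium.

80.66

Work backward from the last round.
Round 2 (the buyer proposes): the seller gets 41 if talks fail, so the buyer offers 41 and keeps 109.
Round 1 (the seller proposes): the buyer can get 109 next round, worth 0.74 × 109 = 80.66 now; the seller offers that and keeps 69.34.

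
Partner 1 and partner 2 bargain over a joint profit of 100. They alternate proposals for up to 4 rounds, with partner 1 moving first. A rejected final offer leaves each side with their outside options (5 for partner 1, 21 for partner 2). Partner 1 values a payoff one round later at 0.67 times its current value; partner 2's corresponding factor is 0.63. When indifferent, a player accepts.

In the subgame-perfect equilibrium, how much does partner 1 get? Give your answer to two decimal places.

53.95

Round 4 (partner 2 proposes): partner 1 gets 5 if talks fail, so partner 2 offers 5 and keeps 95.
Round 3 (partner 1 proposes): partner 2 can get 95 next round, worth 0.63 × 95 = 59.85 now, so partner 1 offers 59.85, keeping 40.15.
Round 2 (partner 2 proposes): partner 1 can get 40.15 next round, worth 0.67 × 40.15 = 26.9005 now; partner 2 offers that and keeps 73.0995.
Round 1 (partner 1 proposes): partner 2 can get 73.0995 next round, worth 0.63 × 73.0995 = 46.052685 now, so partner 1 offers 46.052685, keeping 53.947315.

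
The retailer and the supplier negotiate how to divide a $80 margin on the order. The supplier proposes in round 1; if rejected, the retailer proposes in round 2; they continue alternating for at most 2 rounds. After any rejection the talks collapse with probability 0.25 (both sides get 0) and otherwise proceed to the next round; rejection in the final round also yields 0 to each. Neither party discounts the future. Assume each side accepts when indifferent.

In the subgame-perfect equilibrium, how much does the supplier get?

20

Round 2 (the retailer proposes): the supplier will accept anything ≥ 0, so the retailer offers 0 and keeps 80.
Round 1 (the supplier proposes): rejecting gives the retailer an expected 0.75 × 80 = 60, so the supplier offers 60, keeping 20.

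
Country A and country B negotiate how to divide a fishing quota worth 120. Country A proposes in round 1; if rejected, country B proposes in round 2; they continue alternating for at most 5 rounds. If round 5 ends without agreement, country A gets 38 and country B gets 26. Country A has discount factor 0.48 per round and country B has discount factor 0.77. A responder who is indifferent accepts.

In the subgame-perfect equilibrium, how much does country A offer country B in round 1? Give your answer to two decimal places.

69.36

Round 5 (country A proposes): country B gets 26 if talks fail, so country A offers 26 and keeps 94.
Round 4 (country B proposes): country A can get 94 next round, worth 0.48 × 94 = 45.12 now, so country B offers 45.12, keeping 74.88.
Round 3 (country A proposes): country B can get 74.88 next round, worth 0.77 × 74.88 = 57.6576 now, so country A offers 57.6576, keeping 62.3424.
Round 2 (country B proposes): country A can get 62.3424 next round, worth 0.48 × 62.3424 = 29.924352 now; country B offers that and keeps 90.075648.
Round 1 (country A proposes): country B can get 90.075648 next round, worth 0.77 × 90.075648 = 69.35824896 now. Country A offers 69.35824896 and keeps 120 − 69.35824896 = 50.64175104.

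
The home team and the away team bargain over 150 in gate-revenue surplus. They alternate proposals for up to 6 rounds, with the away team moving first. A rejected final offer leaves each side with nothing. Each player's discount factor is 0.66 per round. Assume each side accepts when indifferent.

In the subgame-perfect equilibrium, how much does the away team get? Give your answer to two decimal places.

82.89

Round 6 (the home team proposes): rejection yields 0 for the away team; the home team offers 0 and keeps 150.
Round 5 (the away team proposes): the home team can get 150 next round, worth 0.66 × 150 = 99 now; the away team offers that and keeps 51.
Round 4 (the home team proposes): the away team can get 51 next round, worth 0.66 × 51 = 33.66 now, so the home team offers 33.66, keeping 116.34.
Round 3 (the away team proposes): the home team can get 116.34 next round, worth 0.66 × 116.34 = 76.7844 now, so the away team offers 76.7844, keeping 73.2156.
Round 2 (the home team proposes): the away team can get 73.2156 next round, worth 0.66 × 73.2156 = 48.322296 now; the home team offers that and keeps 101.677704.
Round 1 (the away team proposes): the home team can get 101.677704 next round, worth 0.66 × 101.677704 = 67.10728464 now; the away team offers that and keeps 82.89271536.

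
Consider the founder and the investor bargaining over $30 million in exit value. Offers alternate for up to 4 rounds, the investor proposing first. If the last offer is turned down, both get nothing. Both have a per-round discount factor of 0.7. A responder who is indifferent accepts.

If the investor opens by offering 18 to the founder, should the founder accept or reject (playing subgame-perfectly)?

Accept

Work out the founder's continuation value if the offer is rejected.
Round 4 (the founder proposes): the investor will accept anything ≥ 0, so the founder offers 0 and keeps 30.
Round 3 (the investor proposes): the founder can get 30 next round, worth 0.7 × 30 = 21 now; the investor offers that and keeps 9.
Round 2 (the founder proposes): the investor can get 9 next round, worth 0.7 × 9 = 6.3 now, so the founder offers 6.3, keeping 23.7.
So by rejecting in round 1, the founder gets 23.7 next round, worth 0.7 × 23.7 = 16.59 now.
Offer 18 ≥ 16.59, so the founder accepts.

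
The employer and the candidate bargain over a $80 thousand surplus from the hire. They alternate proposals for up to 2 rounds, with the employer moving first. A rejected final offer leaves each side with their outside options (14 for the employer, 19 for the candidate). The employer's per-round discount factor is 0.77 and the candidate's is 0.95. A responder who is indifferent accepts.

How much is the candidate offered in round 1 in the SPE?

Round 2 (the candidate proposes): the employer gets 14 if talks fail, so the candidate offers 14 and keeps 66.
Round 1 (the employer proposes): the candidate can get 66 next round, worth 0.95 × 66 = 62.7 now, so the employer offers 62.7, keeping 17.3.

62.7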